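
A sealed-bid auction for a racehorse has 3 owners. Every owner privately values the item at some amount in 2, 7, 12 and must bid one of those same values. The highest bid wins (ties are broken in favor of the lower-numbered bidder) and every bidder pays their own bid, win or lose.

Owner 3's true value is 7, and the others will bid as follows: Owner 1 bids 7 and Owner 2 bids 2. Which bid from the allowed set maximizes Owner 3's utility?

Bid 2: loses but pays 2, utility -2.
Bid 7: loses but pays 7, utility -7.
Bid 12: wins, pays 12, utility 7 - 12 = -5.
The best choice is 2 with utility -2.

2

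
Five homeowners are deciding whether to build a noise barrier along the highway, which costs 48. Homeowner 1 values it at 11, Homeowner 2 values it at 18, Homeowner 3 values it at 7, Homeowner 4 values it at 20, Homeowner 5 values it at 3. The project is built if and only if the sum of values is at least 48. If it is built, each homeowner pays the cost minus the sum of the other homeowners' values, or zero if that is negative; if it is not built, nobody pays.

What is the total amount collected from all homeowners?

Total value 59 ≥ cost 48, so it is built.
Homeowner 1: others sum to 48; max(0, 48 - 48) = 0.
Homeowner 2: others sum to 41; max(0, 48 - 41) = 7.
Homeowner 3: others sum to 52; max(0, 48 - 52) = 0.
Homeowner 4: others sum to 39; max(0, 48 - 39) = 9.
Homeowner 5: others sum to 56; max(0, 48 - 56) = 0.
Total collected = 0 + 7 + 0 + 9 + 0 = 16.

16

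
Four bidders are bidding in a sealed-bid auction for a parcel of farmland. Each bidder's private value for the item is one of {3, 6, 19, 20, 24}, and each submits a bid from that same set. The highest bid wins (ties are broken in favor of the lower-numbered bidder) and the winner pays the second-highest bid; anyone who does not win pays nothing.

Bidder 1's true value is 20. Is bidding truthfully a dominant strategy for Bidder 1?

Check each profile of the others' bids and compare truth against every alternative bid.
Others bid (3, 3, 3): truth gives 17, best alternative gives 17.
Others bid (3, 3, 6): truth gives 14, best alternative gives 14.
Others bid (3, 6, 3): truth gives 14, best alternative gives 14.
Others bid (3, 6, 6): truth gives 14, best alternative gives 14.
Others bid (6, 3, 3): truth gives 14, best alternative gives 14.
Others bid (6, 3, 6): truth gives 14, best alternative gives 14.
(Remaining 119 profiles checked similarly; truth is weakly best in each.)
In every case the truthful bid is at least as good as any alternative, so it is a dominant strategy.

Yes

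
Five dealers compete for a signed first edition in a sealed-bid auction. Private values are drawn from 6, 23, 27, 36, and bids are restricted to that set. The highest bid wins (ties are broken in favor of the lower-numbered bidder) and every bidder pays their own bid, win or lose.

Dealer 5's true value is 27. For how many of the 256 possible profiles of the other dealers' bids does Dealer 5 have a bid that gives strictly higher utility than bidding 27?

Others bid (6, 6, 6, 6): truth gives 0; bid 23 gives 4 > 0. Violating.
Others bid (6, 6, 6, 27): truth gives -27; bid 6 gives -6 > -27. Violating.
Others bid (6, 6, 6, 36): truth gives -27; bid 6 gives -6 > -27. Violating.
Others bid (6, 6, 23, 27): truth gives -27; bid 6 gives -6 > -27. Violating.
Others bid (6, 6, 6, 23): truth gives 0; no alternative beats it.
Others bid (6, 6, 23, 6): truth gives 0; no alternative beats it.
(Checking all 256 profiles: 241 have a profitable deviation, 15 do not.)

241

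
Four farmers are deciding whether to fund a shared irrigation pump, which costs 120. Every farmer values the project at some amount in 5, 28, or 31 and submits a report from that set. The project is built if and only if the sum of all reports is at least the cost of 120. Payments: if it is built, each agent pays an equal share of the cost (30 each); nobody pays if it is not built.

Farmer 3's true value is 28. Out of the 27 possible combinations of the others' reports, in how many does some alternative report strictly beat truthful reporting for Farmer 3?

Others report (31, 31, 31): truth gives -2; report 5 gives 0 > -2. Violating.
Others report (5, 5, 5): truth gives 0; no alternative beats it.
Others report (5, 5, 28): truth gives 0; no alternative beats it.
(Checking all 27 profiles: 1 has a profitable deviation, 26 do not.)

1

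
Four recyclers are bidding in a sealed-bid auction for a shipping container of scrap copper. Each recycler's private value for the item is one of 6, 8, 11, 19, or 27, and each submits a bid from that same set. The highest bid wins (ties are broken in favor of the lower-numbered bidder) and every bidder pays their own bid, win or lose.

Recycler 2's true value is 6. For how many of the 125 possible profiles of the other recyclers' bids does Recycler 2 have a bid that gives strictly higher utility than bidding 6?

Others bid (6, 6, 6): truth gives -6; bid 8 gives -2 > -6. Violating.
Others bid (6, 6, 8): truth gives -6; bid 8 gives -2 > -6. Violating.
Others bid (6, 6, 11): truth gives -6; bid 11 gives -5 > -6. Violating.
Others bid (6, 8, 6): truth gives -6; bid 8 gives -2 > -6. Violating.
Others bid (6, 6, 19): truth gives -6; no alternative beats it.
Others bid (6, 6, 27): truth gives -6; no alternative beats it.
(Checking all 125 profiles: 18 have a profitable deviation, 107 do not.)

18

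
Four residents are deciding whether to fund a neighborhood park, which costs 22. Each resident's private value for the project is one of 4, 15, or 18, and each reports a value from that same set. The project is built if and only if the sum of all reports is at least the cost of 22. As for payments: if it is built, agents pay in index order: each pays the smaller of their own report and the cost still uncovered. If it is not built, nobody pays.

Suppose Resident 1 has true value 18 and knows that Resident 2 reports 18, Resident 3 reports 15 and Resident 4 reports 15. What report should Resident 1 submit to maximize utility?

4

Report 4: project built, pays 4, utility 18 - 4 = 14.
Report 15: project built, pays 15, utility 18 - 15 = 3.
Report 18: project built, pays 18, utility 18 - 18 = 0.
The best choice is 4 with utility 14.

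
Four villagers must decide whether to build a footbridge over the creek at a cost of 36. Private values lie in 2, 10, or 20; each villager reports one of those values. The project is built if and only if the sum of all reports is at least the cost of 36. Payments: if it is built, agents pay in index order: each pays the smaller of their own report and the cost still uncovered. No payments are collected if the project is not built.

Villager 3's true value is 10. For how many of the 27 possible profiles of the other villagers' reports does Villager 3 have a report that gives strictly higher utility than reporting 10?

7

Others report (2, 20, 20): truth gives 0; report 2 gives 8 > 0. Violating.
Others report (10, 10, 20): truth gives 0; report 2 gives 8 > 0. Violating.
Others report (10, 20, 10): truth gives 4; report 2 gives 8 > 4. Violating.
Others report (10, 20, 20): truth gives 4; report 2 gives 8 > 4. Violating.
Others report (2, 2, 2): truth gives 0; no alternative beats it.
Others report (2, 2, 10): truth gives 0; no alternative beats it.
(Checking all 27 profiles: 7 have a profitable deviation, 20 do not.)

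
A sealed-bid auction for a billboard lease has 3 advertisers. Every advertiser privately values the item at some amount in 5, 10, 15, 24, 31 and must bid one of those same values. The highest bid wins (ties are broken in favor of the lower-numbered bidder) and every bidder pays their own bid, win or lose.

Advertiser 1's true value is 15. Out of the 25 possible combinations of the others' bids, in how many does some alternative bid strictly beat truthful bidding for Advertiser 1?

Others bid (5, 5): truth gives 0; bid 5 gives 10 > 0. Violating.
Others bid (5, 10): truth gives 0; bid 10 gives 5 > 0. Violating.
Others bid (5, 24): truth gives -15; bid 5 gives -5 > -15. Violating.
Others bid (5, 31): truth gives -15; bid 5 gives -5 > -15. Violating.
Others bid (5, 15): truth gives 0; no alternative beats it.
Others bid (10, 15): truth gives 0; no alternative beats it.
(Checking all 25 profiles: 20 have a profitable deviation, 5 do not.)

20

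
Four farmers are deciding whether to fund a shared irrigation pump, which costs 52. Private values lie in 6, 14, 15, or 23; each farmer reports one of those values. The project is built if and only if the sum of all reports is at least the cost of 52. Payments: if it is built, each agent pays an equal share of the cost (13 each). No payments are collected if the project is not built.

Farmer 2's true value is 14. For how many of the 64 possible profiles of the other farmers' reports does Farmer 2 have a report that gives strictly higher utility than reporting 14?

Others report (6, 6, 23): truth gives 0; report 23 gives 1 > 0. Violating.
Others report (6, 14, 14): truth gives 0; report 23 gives 1 > 0. Violating.
Others report (6, 14, 15): truth gives 0; report 23 gives 1 > 0. Violating.
Others report (6, 15, 14): truth gives 0; report 23 gives 1 > 0. Violating.
Others report (6, 6, 6): truth gives 0; no alternative beats it.
Others report (6, 6, 14): truth gives 0; no alternative beats it.
(Checking all 64 profiles: 15 have a profitable deviation, 49 do not.)

15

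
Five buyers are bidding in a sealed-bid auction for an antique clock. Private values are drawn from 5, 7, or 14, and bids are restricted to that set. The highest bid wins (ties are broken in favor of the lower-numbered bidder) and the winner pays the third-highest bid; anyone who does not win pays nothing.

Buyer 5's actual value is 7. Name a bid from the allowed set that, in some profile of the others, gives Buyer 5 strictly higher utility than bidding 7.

14

Suppose Buyer 1 bids 5, Buyer 2 bids 5, Buyer 3 bids 5 and Buyer 4 bids 7.
Bid 7: loses, pays 0, utility 0.
Bid 14: wins, pays 5, utility 7 - 5 = 2.
So bidding 14 beats truth here (2 > 0).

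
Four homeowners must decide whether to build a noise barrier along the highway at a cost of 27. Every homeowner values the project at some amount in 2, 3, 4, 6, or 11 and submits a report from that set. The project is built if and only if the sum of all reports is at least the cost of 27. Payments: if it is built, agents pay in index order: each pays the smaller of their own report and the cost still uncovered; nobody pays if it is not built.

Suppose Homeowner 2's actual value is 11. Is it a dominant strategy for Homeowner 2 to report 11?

No

Consider the case where Homeowner 1 reports 2, Homeowner 3 reports 11 and Homeowner 4 reports 11.
Truthful report 11: project built, pays 11, utility 11 - 11 = 0.
Report 3 instead: project built, pays 3, utility 11 - 3 = 8.
Since 8 > 0, reporting 3 is strictly better here, so truthful reporting is not dominant.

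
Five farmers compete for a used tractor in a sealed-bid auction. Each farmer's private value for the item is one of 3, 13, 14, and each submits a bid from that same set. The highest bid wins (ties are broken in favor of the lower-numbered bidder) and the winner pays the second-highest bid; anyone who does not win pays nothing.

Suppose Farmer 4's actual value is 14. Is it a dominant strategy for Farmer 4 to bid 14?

Yes

Check each profile of the others' bids and compare truth against every alternative bid.
Others bid (3, 3, 13, 3): truth gives 1, best alternative gives 0.
Others bid (3, 3, 13, 13): truth gives 1, best alternative gives 0.
Others bid (3, 13, 3, 3): truth gives 1, best alternative gives 0.
Others bid (3, 13, 3, 13): truth gives 1, best alternative gives 0.
Others bid (3, 13, 13, 3): truth gives 1, best alternative gives 0.
Others bid (3, 13, 13, 13): truth gives 1, best alternative gives 0.
(Remaining 75 profiles checked similarly; truth is weakly best in each.)
In every case the truthful bid is at least as good as any alternative, so it is a dominant strategy.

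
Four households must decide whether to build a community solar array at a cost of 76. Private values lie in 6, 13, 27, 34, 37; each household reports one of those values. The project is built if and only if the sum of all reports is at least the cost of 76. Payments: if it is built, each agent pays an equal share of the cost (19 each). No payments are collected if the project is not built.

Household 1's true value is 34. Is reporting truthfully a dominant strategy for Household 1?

Consider the case where Household 2 reports 6, Household 3 reports 6 and Household 4 reports 27.
Truthful report 34: project not built, utility 0.
Report 37 instead: project built, pays 19, utility 34 - 19 = 15.
Since 15 > 0, reporting 37 is strictly better here, so truthful reporting is not dominant.

No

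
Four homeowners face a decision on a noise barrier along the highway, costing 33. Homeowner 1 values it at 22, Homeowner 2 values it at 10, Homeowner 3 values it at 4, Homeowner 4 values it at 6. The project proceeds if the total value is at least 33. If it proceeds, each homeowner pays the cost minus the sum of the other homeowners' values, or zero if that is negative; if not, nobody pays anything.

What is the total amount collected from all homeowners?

Total value 42 ≥ cost 33, so it is built.
Homeowner 1: others sum to 20; max(0, 33 - 20) = 13.
Homeowner 2: others sum to 32; max(0, 33 - 32) = 1.
Homeowner 3: others sum to 38; max(0, 33 - 38) = 0.
Homeowner 4: others sum to 36; max(0, 33 - 36) = 0.
Total collected = 13 + 1 + 0 + 0 = 14.

14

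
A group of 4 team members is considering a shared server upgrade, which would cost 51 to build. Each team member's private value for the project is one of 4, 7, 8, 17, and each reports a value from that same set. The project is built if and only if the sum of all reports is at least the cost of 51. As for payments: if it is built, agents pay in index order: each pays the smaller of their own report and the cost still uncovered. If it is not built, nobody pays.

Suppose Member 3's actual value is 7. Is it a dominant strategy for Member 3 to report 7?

No

Consider the case where Member 1 reports 17, Member 2 reports 17 and Member 4 reports 17.
Truthful report 7: project built, pays 7, utility 7 - 7 = 0.
Report 4 instead: project built, pays 4, utility 7 - 4 = 3.
Since 3 > 0, reporting 4 is strictly better here, so truthful reporting is not dominant.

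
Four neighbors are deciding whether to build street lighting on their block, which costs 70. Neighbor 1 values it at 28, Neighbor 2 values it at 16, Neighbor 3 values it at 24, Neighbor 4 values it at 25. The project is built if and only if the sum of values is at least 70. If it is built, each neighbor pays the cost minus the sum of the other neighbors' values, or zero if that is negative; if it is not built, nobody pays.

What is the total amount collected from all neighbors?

Total value 93 ≥ cost 70, so it is built.
Neighbor 1: others sum to 65; max(0, 70 - 65) = 5.
Neighbor 2: others sum to 77; max(0, 70 - 77) = 0.
Neighbor 3: others sum to 69; max(0, 70 - 69) = 1.
Neighbor 4: others sum to 68; max(0, 70 - 68) = 2.
Total collected = 5 + 0 + 1 + 2 = 8.

8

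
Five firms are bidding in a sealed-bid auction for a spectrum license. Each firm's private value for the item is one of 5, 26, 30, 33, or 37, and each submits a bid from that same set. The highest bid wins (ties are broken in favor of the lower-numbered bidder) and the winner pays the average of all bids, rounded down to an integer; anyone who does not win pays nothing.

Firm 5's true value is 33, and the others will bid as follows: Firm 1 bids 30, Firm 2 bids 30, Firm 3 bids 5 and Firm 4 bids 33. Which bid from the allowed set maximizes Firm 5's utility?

Bid 5: loses, pays 0, utility 0.
Bid 26: loses, pays 0, utility 0.
Bid 30: loses, pays 0, utility 0.
Bid 33: loses, pays 0, utility 0.
Bid 37: wins, pays 27, utility 33 - 27 = 6.
The best choice is 37 with utility 6.

37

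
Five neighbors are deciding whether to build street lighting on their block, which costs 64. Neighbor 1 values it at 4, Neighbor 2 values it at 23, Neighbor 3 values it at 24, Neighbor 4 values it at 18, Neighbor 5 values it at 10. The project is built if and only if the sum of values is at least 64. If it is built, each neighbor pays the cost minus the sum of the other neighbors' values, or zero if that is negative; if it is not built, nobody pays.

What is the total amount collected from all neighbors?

Total value 79 ≥ cost 64, so it is built.
Neighbor 1: others sum to 75; max(0, 64 - 75) = 0.
Neighbor 2: others sum to 56; max(0, 64 - 56) = 8.
Neighbor 3: others sum to 55; max(0, 64 - 55) = 9.
Neighbor 4: others sum to 61; max(0, 64 - 61) = 3.
Neighbor 5: others sum to 69; max(0, 64 - 69) = 0.
Total collected = 0 + 8 + 9 + 3 + 0 = 20.

20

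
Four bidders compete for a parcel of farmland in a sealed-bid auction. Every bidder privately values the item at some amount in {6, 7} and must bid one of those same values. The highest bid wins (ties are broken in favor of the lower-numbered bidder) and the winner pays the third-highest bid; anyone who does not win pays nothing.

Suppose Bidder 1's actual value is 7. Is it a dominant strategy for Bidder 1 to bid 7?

Yes

Check each profile of the others' bids and compare truth against every alternative bid.
Others bid (6, 6, 7): truth gives 1, best alternative gives 0.
Others bid (6, 7, 6): truth gives 1, best alternative gives 0.
Others bid (7, 6, 6): truth gives 1, best alternative gives 0.
Others bid (6, 6, 6): truth gives 1, best alternative gives 1.
Others bid (6, 7, 7): truth gives 0, best alternative gives 0.
Others bid (7, 6, 7): truth gives 0, best alternative gives 0.
(Remaining 2 profiles checked similarly; truth is weakly best in each.)
In every case the truthful bid is at least as good as any alternative, so it is a dominant strategy.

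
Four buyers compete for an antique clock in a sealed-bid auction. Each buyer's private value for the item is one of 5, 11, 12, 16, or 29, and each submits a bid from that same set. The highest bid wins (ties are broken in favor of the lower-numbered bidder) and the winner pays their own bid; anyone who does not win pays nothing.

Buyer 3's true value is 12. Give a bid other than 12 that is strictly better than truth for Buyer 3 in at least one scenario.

11

Suppose Buyer 1 bids 5, Buyer 2 bids 5 and Buyer 4 bids 5.
Bid 12: wins, pays 12, utility 12 - 12 = 0.
Bid 11: wins, pays 11, utility 12 - 11 = 1.
So bidding 11 beats truth here (1 > 0).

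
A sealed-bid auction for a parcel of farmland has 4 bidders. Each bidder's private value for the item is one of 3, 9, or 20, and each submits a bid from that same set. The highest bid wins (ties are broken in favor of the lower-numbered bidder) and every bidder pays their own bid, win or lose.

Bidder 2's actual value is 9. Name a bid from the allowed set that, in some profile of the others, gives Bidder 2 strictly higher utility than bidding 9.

3

Suppose Bidder 1 bids 3, Bidder 3 bids 3 and Bidder 4 bids 20.
Bid 9: loses but pays 9, utility -9.
Bid 3: loses but pays 3, utility -3.
So bidding 3 beats truth here (-3 > -9).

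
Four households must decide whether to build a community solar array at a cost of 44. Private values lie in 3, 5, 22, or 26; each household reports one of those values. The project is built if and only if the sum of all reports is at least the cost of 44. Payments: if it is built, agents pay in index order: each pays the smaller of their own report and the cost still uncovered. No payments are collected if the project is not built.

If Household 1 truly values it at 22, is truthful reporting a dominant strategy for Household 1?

Consider the case where Household 2 reports 3, Household 3 reports 22 and Household 4 reports 22.
Truthful report 22: project built, pays 22, utility 22 - 22 = 0.
Report 3 instead: project built, pays 3, utility 22 - 3 = 19.
Since 19 > 0, reporting 3 is strictly better here, so truthful reporting is not dominant.

No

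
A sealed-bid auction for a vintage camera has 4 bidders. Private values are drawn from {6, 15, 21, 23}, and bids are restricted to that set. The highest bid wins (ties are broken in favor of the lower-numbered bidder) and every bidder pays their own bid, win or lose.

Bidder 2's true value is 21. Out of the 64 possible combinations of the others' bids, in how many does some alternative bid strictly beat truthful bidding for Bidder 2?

50

Others bid (6, 6, 6): truth gives 0; bid 15 gives 6 > 0. Violating.
Others bid (6, 6, 15): truth gives 0; bid 15 gives 6 > 0. Violating.
Others bid (6, 6, 23): truth gives -21; bid 23 gives -2 > -21. Violating.
Others bid (6, 15, 6): truth gives 0; bid 15 gives 6 > 0. Violating.
Others bid (6, 6, 21): truth gives 0; no alternative beats it.
Others bid (6, 15, 21): truth gives 0; no alternative beats it.
(Checking all 64 profiles: 50 have a profitable deviation, 14 do not.)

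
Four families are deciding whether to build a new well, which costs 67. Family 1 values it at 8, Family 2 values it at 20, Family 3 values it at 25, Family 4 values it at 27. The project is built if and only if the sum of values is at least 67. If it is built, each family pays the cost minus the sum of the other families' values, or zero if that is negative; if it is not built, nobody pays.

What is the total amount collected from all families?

33

Total value 80 ≥ cost 67, so it is built.
Family 1: others sum to 72; max(0, 67 - 72) = 0.
Family 2: others sum to 60; max(0, 67 - 60) = 7.
Family 3: others sum to 55; max(0, 67 - 55) = 12.
Family 4: others sum to 53; max(0, 67 - 53) = 14.
Total collected = 0 + 7 + 12 + 14 = 33.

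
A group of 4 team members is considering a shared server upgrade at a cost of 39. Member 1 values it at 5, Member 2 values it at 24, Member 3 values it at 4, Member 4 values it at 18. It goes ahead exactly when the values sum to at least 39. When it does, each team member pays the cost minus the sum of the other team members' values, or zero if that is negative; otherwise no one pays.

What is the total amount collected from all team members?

Total value 51 ≥ cost 39, so it is built.
Member 1: others sum to 46; max(0, 39 - 46) = 0.
Member 2: others sum to 27; max(0, 39 - 27) = 12.
Member 3: others sum to 47; max(0, 39 - 47) = 0.
Member 4: others sum to 33; max(0, 39 - 33) = 6.
Total collected = 0 + 12 + 0 + 6 = 18.

18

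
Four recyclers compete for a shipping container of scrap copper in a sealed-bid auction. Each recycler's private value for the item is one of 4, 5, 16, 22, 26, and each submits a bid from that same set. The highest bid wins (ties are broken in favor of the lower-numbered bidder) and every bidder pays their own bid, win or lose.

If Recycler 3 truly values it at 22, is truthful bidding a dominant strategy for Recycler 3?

No

Consider the case where Recycler 1 bids 4, Recycler 2 bids 4 and Recycler 4 bids 4.
Truthful bid 22: wins, pays 22, utility 22 - 22 = 0.
Bid 5 instead: wins, pays 5, utility 22 - 5 = 17.
Since 17 > 0, bidding 5 is strictly better here, so truthful bidding is not dominant.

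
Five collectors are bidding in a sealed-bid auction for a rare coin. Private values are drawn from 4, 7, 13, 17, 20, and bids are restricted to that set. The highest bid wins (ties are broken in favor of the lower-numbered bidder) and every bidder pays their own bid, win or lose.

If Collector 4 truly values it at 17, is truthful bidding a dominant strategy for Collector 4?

No

Consider the case where Collector 1 bids 4, Collector 2 bids 4, Collector 3 bids 4 and Collector 5 bids 4.
Truthful bid 17: wins, pays 17, utility 17 - 17 = 0.
Bid 7 instead: wins, pays 7, utility 17 - 7 = 10.
Since 10 > 0, bidding 7 is strictly better here, so truthful bidding is not dominant.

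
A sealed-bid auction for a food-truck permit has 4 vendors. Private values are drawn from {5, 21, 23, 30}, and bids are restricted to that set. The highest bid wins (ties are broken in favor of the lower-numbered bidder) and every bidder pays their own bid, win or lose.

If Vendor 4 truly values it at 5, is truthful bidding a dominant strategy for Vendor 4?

Yes

Check each profile of the others' bids and compare truth against every alternative bid.
Others bid (5, 5, 23): truth gives -5, best alternative gives -21.
Others bid (5, 5, 30): truth gives -5, best alternative gives -21.
Others bid (5, 21, 23): truth gives -5, best alternative gives -21.
Others bid (5, 21, 30): truth gives -5, best alternative gives -21.
Others bid (5, 23, 5): truth gives -5, best alternative gives -21.
Others bid (5, 23, 21): truth gives -5, best alternative gives -21.
(Remaining 58 profiles checked similarly; truth is weakly best in each.)
In every case the truthful bid is at least as good as any alternative, so it is a dominant strategy.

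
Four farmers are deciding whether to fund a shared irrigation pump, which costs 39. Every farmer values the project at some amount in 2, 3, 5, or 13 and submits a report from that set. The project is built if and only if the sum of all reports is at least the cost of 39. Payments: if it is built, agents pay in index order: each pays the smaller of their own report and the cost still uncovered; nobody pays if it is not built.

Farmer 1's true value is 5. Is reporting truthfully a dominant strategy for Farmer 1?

No

Consider the case where Farmer 2 reports 13, Farmer 3 reports 13 and Farmer 4 reports 13.
Truthful report 5: project built, pays 5, utility 5 - 5 = 0.
Report 2 instead: project built, pays 2, utility 5 - 2 = 3.
Since 3 > 0, reporting 2 is strictly better here, so truthful reporting is not dominant.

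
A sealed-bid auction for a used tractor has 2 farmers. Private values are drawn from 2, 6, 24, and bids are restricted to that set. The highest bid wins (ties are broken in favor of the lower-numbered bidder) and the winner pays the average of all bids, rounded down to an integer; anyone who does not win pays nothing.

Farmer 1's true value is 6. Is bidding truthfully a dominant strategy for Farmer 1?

No

Consider the case where Farmer 2 bids 2.
Truthful bid 6: wins, pays 4, utility 6 - 4 = 2.
Bid 2 instead: wins, pays 2, utility 6 - 2 = 4.
Since 4 > 2, bidding 2 is strictly better here, so truthful bidding is not dominant.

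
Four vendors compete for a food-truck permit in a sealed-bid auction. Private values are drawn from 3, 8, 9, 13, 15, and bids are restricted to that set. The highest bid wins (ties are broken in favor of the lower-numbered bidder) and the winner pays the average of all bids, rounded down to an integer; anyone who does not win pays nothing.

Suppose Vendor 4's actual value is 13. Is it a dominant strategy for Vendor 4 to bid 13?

No

Consider the case where Vendor 1 bids 3, Vendor 2 bids 3 and Vendor 3 bids 3.
Truthful bid 13: wins, pays 5, utility 13 - 5 = 8.
Bid 8 instead: wins, pays 4, utility 13 - 4 = 9.
Since 9 > 8, bidding 8 is strictly better here, so truthful bidding is not dominant.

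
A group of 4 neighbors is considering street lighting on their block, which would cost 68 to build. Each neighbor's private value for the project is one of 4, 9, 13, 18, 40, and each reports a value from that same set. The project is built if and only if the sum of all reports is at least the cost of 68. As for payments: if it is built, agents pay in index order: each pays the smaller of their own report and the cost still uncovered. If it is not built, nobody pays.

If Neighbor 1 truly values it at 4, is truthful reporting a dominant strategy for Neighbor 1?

Check each profile of the others' reports and compare truth against every alternative report.
Others report (4, 18, 40): truth gives 0, best alternative gives -5.
Others report (4, 40, 18): truth gives 0, best alternative gives -5.
Others report (4, 40, 40): truth gives 0, best alternative gives -5.
Others report (9, 13, 40): truth gives 0, best alternative gives -5.
Others report (9, 18, 40): truth gives 0, best alternative gives -5.
Others report (9, 40, 13): truth gives 0, best alternative gives -5.
(Remaining 119 profiles checked similarly; truth is weakly best in each.)
In every case the truthful report is at least as good as any alternative, so it is a dominant strategy.

Yes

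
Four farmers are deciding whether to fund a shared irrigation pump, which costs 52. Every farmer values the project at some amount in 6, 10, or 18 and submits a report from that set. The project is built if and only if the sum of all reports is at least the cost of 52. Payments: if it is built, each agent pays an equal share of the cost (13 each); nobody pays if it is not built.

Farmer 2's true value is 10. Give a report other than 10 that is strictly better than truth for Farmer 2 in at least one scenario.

Suppose Farmer 1 reports 6, Farmer 3 reports 18 and Farmer 4 reports 18.
Report 10: project built, pays 13, utility 10 - 13 = -3.
Report 6: project not built, utility 0.
So reporting 6 beats truth here (0 > -3).

6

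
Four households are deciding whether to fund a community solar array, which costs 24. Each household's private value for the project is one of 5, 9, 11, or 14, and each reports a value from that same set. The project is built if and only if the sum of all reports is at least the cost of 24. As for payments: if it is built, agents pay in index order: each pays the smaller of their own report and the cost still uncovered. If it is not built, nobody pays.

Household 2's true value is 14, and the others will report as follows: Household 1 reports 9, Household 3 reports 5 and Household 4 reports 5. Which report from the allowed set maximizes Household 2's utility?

Report 5: project built, pays 5, utility 14 - 5 = 9.
Report 9: project built, pays 9, utility 14 - 9 = 5.
Report 11: project built, pays 11, utility 14 - 11 = 3.
Report 14: project built, pays 14, utility 14 - 14 = 0.
The best choice is 5 with utility 9.

5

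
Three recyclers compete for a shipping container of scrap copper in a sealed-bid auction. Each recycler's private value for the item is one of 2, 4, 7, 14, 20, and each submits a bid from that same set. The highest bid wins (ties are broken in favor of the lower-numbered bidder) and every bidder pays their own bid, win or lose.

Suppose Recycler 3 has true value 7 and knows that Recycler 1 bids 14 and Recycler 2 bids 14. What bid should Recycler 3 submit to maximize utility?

Bid 2: loses but pays 2, utility -2.
Bid 4: loses but pays 4, utility -4.
Bid 7: loses but pays 7, utility -7.
Bid 14: loses but pays 14, utility -14.
Bid 20: wins, pays 20, utility 7 - 20 = -13.
The best choice is 2 with utility -2.

2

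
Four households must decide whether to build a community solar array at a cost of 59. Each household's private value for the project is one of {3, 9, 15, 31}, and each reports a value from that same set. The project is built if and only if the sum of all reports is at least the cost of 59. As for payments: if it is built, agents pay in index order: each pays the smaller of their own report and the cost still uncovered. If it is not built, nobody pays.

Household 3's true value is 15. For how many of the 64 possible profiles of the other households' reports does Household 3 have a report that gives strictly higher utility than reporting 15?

15

Others report (3, 31, 31): truth gives 0; report 3 gives 12 > 0. Violating.
Others report (9, 15, 31): truth gives 0; report 9 gives 6 > 0. Violating.
Others report (9, 31, 15): truth gives 0; report 9 gives 6 > 0. Violating.
Others report (9, 31, 31): truth gives 0; report 3 gives 12 > 0. Violating.
Others report (3, 3, 3): truth gives 0; no alternative beats it.
Others report (3, 3, 9): truth gives 0; no alternative beats it.
(Checking all 64 profiles: 15 have a profitable deviation, 49 do not.)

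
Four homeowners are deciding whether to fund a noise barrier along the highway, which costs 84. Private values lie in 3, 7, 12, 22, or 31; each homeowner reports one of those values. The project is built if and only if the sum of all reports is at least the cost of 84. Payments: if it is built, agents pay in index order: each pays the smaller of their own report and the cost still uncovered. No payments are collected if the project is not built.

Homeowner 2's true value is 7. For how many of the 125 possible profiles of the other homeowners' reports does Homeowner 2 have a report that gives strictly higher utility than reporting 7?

4

Others report (22, 31, 31): truth gives 0; report 3 gives 4 > 0. Violating.
Others report (31, 22, 31): truth gives 0; report 3 gives 4 > 0. Violating.
Others report (31, 31, 22): truth gives 0; report 3 gives 4 > 0. Violating.
Others report (31, 31, 31): truth gives 0; report 3 gives 4 > 0. Violating.
Others report (3, 3, 3): truth gives 0; no alternative beats it.
Others report (3, 3, 7): truth gives 0; no alternative beats it.
(Checking all 125 profiles: 4 have a profitable deviation, 121 do not.)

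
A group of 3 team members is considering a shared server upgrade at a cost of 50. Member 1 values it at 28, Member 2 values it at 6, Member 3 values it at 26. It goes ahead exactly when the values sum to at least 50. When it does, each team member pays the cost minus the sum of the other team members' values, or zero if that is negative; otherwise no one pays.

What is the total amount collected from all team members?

34

Total value 60 ≥ cost 50, so it is built.
Member 1: others sum to 32; max(0, 50 - 32) = 18.
Member 2: others sum to 54; max(0, 50 - 54) = 0.
Member 3: others sum to 34; max(0, 50 - 34) = 16.
Total collected = 18 + 0 + 16 = 34.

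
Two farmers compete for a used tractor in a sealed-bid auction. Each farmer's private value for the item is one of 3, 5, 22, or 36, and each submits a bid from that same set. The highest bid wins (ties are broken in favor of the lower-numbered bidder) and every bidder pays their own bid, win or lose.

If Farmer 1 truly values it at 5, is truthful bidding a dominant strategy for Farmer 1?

Consider the case where Farmer 2 bids 3.
Truthful bid 5: wins, pays 5, utility 5 - 5 = 0.
Bid 3 instead: wins, pays 3, utility 5 - 3 = 2.
Since 2 > 0, bidding 3 is strictly better here, so truthful bidding is not dominant.

No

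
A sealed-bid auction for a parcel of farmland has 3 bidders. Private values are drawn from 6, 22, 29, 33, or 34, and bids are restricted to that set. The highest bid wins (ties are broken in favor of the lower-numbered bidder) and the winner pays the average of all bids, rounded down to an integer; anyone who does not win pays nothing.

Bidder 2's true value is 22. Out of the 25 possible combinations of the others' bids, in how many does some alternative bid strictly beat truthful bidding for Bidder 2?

2

Others bid (6, 29): truth gives 0; bid 29 gives 1 > 0. Violating.
Others bid (22, 6): truth gives 0; bid 29 gives 3 > 0. Violating.
Others bid (6, 6): truth gives 11; no alternative beats it.
Others bid (6, 22): truth gives 6; no alternative beats it.
(Checking all 25 profiles: 2 have a profitable deviation, 23 do not.)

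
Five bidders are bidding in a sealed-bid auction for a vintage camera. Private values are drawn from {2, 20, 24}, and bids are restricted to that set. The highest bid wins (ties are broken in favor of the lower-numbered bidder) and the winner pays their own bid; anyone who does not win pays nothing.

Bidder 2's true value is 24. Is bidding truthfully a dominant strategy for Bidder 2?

No

Consider the case where Bidder 1 bids 2, Bidder 3 bids 2, Bidder 4 bids 2 and Bidder 5 bids 2.
Truthful bid 24: wins, pays 24, utility 24 - 24 = 0.
Bid 20 instead: wins, pays 20, utility 24 - 20 = 4.
Since 4 > 0, bidding 20 is strictly better here, so truthful bidding is not dominant.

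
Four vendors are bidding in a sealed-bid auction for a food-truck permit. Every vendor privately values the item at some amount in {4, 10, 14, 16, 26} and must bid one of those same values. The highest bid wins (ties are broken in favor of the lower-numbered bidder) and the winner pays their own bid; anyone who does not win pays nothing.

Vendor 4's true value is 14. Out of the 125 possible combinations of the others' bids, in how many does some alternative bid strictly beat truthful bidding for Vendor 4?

1

Others bid (4, 4, 4): truth gives 0; bid 10 gives 4 > 0. Violating.
Others bid (4, 4, 10): truth gives 0; no alternative beats it.
Others bid (4, 4, 14): truth gives 0; no alternative beats it.
(Checking all 125 profiles: 1 has a profitable deviation, 124 do not.)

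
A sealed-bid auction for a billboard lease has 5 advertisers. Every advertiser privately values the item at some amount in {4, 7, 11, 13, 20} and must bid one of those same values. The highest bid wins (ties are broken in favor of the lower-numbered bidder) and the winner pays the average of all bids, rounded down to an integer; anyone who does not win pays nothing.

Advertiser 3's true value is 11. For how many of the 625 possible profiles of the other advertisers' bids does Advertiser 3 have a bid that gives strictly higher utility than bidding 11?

129

Others bid (4, 4, 4, 4): truth gives 6; bid 7 gives 7 > 6. Violating.
Others bid (4, 4, 4, 7): truth gives 5; bid 7 gives 6 > 5. Violating.
Others bid (4, 4, 4, 13): truth gives 0; bid 13 gives 4 > 0. Violating.
Others bid (4, 4, 4, 20): truth gives 0; bid 20 gives 1 > 0. Violating.
Others bid (4, 4, 4, 11): truth gives 5; no alternative beats it.
Others bid (4, 4, 7, 11): truth gives 4; no alternative beats it.
(Checking all 625 profiles: 129 have a profitable deviation, 496 do not.)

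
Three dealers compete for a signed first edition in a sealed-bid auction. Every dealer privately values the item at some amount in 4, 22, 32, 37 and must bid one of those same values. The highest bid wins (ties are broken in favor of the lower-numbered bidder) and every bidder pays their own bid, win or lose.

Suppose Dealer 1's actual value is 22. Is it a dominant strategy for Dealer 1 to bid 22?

No

Consider the case where Dealer 2 bids 4 and Dealer 3 bids 4.
Truthful bid 22: wins, pays 22, utility 22 - 22 = 0.
Bid 4 instead: wins, pays 4, utility 22 - 4 = 18.
Since 18 > 0, bidding 4 is strictly better here, so truthful bidding is not dominant.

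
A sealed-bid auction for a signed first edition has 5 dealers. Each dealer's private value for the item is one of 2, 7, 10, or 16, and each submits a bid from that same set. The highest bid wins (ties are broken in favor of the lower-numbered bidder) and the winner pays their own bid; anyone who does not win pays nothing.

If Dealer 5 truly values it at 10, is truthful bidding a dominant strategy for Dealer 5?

No

Consider the case where Dealer 1 bids 2, Dealer 2 bids 2, Dealer 3 bids 2 and Dealer 4 bids 2.
Truthful bid 10: wins, pays 10, utility 10 - 10 = 0.
Bid 7 instead: wins, pays 7, utility 10 - 7 = 3.
Since 3 > 0, bidding 7 is strictly better here, so truthful bidding is not dominant.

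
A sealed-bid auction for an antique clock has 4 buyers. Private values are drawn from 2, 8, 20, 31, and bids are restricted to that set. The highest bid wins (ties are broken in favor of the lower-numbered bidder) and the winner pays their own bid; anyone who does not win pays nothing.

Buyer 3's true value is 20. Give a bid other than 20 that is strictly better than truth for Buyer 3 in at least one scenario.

Suppose Buyer 1 bids 2, Buyer 2 bids 2 and Buyer 4 bids 2.
Bid 20: wins, pays 20, utility 20 - 20 = 0.
Bid 8: wins, pays 8, utility 20 - 8 = 12.
So bidding 8 beats truth here (12 > 0).

8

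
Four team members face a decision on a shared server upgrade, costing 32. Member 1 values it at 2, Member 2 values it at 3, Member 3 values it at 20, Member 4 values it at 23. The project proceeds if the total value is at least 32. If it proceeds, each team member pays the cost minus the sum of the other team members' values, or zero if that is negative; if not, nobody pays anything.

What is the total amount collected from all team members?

Total value 48 ≥ cost 32, so it is built.
Member 1: others sum to 46; max(0, 32 - 46) = 0.
Member 2: others sum to 45; max(0, 32 - 45) = 0.
Member 3: others sum to 28; max(0, 32 - 28) = 4.
Member 4: others sum to 25; max(0, 32 - 25) = 7.
Total collected = 0 + 0 + 4 + 7 = 11.

11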